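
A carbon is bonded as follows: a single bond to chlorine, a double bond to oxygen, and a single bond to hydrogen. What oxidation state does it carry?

Assign +1 per bond to O/N/halogen, −1 per bond to H or an electropositive element, and 0 per bond to carbon.
The carbon has a double bond to O (2×+1 = +2), one bond to H (-1), one bond to Cl (+1).
Oxidation state = +2 − 1 + 1 = +2.

+2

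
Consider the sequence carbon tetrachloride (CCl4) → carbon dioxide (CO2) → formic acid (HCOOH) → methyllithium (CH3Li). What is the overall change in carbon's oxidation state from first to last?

-8

Carbon oxidation states along the series — carbon tetrachloride: +4, carbon dioxide: +4, formic acid: +2, methyllithium: -4.
Net change = -4 − (+4) = -8.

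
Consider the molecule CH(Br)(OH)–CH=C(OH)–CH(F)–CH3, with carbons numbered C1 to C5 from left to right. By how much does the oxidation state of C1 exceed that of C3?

C1: 1C, 1H, 1O, 1Br → 0 − 1 + 1 + 1 = +1
C3: 3C, 1O → 0 + 1 = +1
Difference: +1 − (+1) = 0.

0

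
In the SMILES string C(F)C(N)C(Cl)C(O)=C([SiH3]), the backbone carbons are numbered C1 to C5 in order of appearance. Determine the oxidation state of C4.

Bonds to more-electronegative neighbours contribute +1 each, bonds to H or metals contribute −1 each, and C–C bonds contribute 0.
C4 has one bond to C (0), a double bond to C (2×0 = 0), one bond to O (+1).
Oxidation state = 0 + 0 + 1 = +1.

+1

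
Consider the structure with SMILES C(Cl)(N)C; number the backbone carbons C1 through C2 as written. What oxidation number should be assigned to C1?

+1

Assign +1 per bond to O/N/halogen, −1 per bond to H or an electropositive element, and 0 per bond to carbon.
C1 has one bond to C (0), one bond to Cl (+1), one bond to N (+1), one bond to H (-1).
Oxidation state = 0 + 1 + 1 − 1 = +1.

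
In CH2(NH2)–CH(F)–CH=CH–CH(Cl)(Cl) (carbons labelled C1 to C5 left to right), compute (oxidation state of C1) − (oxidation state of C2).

-1

C1: 1C, 2H, 1N → 0 − 2 + 1 = -1
C2: 2C, 1H, 1F → 0 − 1 + 1 = 0
Difference: -1 − (0) = -1.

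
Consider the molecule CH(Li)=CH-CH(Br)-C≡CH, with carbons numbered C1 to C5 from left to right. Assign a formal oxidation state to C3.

Each bond to a more electronegative atom (O, N, halogen) counts +1, each bond to a less electronegative atom (H, metal, B, Si) counts −1, and each C–C bond counts 0.
C3 has one bond to C (0), one bond to C (0), one bond to Br (+1), one bond to H (-1).
Oxidation state = 0 + 0 + 1 − 1 = 0.

0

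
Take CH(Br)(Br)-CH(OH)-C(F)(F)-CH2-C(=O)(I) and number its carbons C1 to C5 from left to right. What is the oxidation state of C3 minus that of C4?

C3: 2C, 2F → 0 + 2 = +2
C4: 2C, 2H → 0 − 2 = -2
Difference: +2 − (-2) = +4.

+4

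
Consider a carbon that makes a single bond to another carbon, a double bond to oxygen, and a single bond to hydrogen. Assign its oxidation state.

Each bond to a more electronegative atom (O, N, halogen) counts +1, each bond to a less electronegative atom (H, metal, B, Si) counts −1, and each C–C bond counts 0.
The carbon has one bond to C (0), a double bond to O (2×+1 = +2), one bond to H (-1).
Oxidation state = 0 + 2 − 1 = +1.

+1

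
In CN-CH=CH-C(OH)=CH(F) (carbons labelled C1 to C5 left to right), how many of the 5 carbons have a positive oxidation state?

2

Bonds to more-electronegative neighbours contribute +1 each, bonds to H or metals contribute −1 each, and C–C bonds contribute 0. Tallying each carbon:
C1: 1C, 3N → 0 + 3 = +3
C2: 3C, 1H → 0 − 1 = -1
C3: 3C, 1H → 0 − 1 = -1
C4: 3C, 1O → 0 + 1 = +1
C5: 2C, 1H, 1F → 0 − 1 + 1 = 0
2 carbons (C1, C4) meet the condition.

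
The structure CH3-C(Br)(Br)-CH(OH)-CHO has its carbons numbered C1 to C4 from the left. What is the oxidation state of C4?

Each bond to a more electronegative atom (O, N, halogen) counts +1, each bond to a less electronegative atom (H, metal, B, Si) counts −1, and each C–C bond counts 0.
C4 has one bond to C (0), one bond to H (-1), a double bond to O (2×+1 = +2).
Oxidation state = 0 − 1 + 2 = +1.

+1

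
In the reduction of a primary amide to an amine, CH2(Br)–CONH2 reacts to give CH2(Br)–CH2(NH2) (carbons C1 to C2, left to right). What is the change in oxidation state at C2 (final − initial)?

Before: C2 has 1 bond to C, 2 bonds to O, 1 bond to N → oxidation state +3.
After: C2 has 1 bond to C, 2 bonds to H, 1 bond to N → oxidation state -1.
Δ = -1 − (+3) = -4, so this is a reduction at C2.

-4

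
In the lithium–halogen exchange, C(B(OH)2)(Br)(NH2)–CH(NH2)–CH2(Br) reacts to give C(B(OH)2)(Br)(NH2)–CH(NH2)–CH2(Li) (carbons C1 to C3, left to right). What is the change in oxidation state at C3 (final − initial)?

-2

Before: C3 has 1 bond to C, 2 bonds to H, 1 bond to Br → oxidation state -1.
After: C3 has 1 bond to C, 2 bonds to H, 1 bond to Li → oxidation state -3.
Δ = -3 − (-1) = -2, so this is a reduction at C3.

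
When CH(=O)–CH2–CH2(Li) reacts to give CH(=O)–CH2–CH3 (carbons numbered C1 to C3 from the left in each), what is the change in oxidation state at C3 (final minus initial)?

0

Before: C3 has 1 bond to C, 2 bonds to H, 1 bond to Li → oxidation state -3.
After: C3 has 1 bond to C, 3 bonds to H → oxidation state -3.
Δ = -3 − (-3) = 0, so no net redox change at C3.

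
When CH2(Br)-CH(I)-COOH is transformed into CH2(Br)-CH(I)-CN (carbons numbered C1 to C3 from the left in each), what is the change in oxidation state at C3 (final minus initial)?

0

Before: C3 has 1 bond to C, 3 bonds to O → oxidation state +3.
After: C3 has 1 bond to C, 3 bonds to N → oxidation state +3.
Δ = +3 − (+3) = 0, so no net redox change at C3.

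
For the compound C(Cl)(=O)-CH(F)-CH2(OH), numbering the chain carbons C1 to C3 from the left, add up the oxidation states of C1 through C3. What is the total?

Each bond to a more electronegative atom (O, N, halogen) counts +1, each bond to a less electronegative atom (H, metal, B, Si) counts −1, and each C–C bond counts 0. Tallying each carbon:
C1: 1C, 2O, 1Cl → 0 + 2 + 1 = +3
C2: 2C, 1H, 1F → 0 − 1 + 1 = 0
C3: 1C, 2H, 1O → 0 − 2 + 1 = -1
Sum = +3 + 0 − 1 = +2.

+2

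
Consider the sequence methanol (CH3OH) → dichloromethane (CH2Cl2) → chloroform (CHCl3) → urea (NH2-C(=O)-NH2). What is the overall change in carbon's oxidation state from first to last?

Carbon oxidation states along the series — methanol: -2, dichloromethane: 0, chloroform: +2, urea: +4.
Net change = +4 − (-2) = +6.

+6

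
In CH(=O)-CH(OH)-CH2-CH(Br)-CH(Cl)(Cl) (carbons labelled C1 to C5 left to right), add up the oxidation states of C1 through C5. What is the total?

Bonds to more-electronegative neighbours contribute +1 each, bonds to H or metals contribute −1 each, and C–C bonds contribute 0. Tallying each carbon:
C1: 1C, 1H, 2O → 0 − 1 + 2 = +1
C2: 2C, 1H, 1O → 0 − 1 + 1 = 0
C3: 2C, 2H → 0 − 2 = -2
C4: 2C, 1H, 1Br → 0 − 1 + 1 = 0
C5: 1C, 1H, 2Cl → 0 − 1 + 2 = +1
Sum = +1 + 0 − 2 + 0 + 1 = 0.

0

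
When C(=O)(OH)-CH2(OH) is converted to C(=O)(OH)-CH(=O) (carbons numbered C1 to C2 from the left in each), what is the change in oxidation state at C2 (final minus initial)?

+2

Before: C2 has 1 bond to C, 2 bonds to H, 1 bond to O → oxidation state -1.
After: C2 has 1 bond to C, 1 bond to H, 2 bonds to O → oxidation state +1.
Δ = +1 − (-1) = +2, so this is an oxidation at C2.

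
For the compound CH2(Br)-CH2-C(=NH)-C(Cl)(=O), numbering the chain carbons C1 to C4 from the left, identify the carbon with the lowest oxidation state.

C2

Tallying each carbon's bonds:
C1: 1C, 2H, 1Br → 0 − 2 + 1 = -1
C2: 2C, 2H → 0 − 2 = -2
C3: 2C, 2N → 0 + 2 = +2
C4: 1C, 2O, 1Cl → 0 + 2 + 1 = +3
The most reduced carbon is C2 at -2.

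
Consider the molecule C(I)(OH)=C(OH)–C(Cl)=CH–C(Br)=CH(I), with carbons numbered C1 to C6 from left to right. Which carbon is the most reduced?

C4

Each bond to a more electronegative atom (O, N, halogen) counts +1, each bond to a less electronegative atom (H, metal, B, Si) counts −1, and each C–C bond counts 0. Tallying each carbon:
C1: 2C, 1O, 1I → 0 + 1 + 1 = +2
C2: 3C, 1O → 0 + 1 = +1
C3: 3C, 1Cl → 0 + 1 = +1
C4: 3C, 1H → 0 − 1 = -1
C5: 3C, 1Br → 0 + 1 = +1
C6: 2C, 1H, 1I → 0 − 1 + 1 = 0
The most reduced carbon is C4 at -1.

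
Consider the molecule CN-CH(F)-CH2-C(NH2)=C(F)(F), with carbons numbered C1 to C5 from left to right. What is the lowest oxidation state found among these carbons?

Assign +1 per bond to O/N/halogen, −1 per bond to H or an electropositive element, and 0 per bond to carbon. Tallying each carbon:
C1: 1C, 3N → 0 + 3 = +3
C2: 2C, 1H, 1F → 0 − 1 + 1 = 0
C3: 2C, 2H → 0 − 2 = -2
C4: 3C, 1N → 0 + 1 = +1
C5: 2C, 2F → 0 + 2 = +2
The lowest value is -2.

-2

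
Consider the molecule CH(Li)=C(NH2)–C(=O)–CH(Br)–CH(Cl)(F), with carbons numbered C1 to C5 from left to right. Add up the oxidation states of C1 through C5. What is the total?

Tallying each carbon's bonds:
C1: 2C, 1H, 1Li → 0 − 1 − 1 = -2
C2: 3C, 1N → 0 + 1 = +1
C3: 2C, 2O → 0 + 2 = +2
C4: 2C, 1H, 1Br → 0 − 1 + 1 = 0
C5: 1C, 1H, 1F, 1Cl → 0 − 1 + 1 + 1 = +1
Sum = -2 + 1 + 2 + 0 + 1 = +2.

+2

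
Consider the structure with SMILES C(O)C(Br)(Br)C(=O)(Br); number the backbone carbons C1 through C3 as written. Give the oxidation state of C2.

+2

C2 has one bond to C (0), one bond to C (0), one bond to Br (+1), one bond to Br (+1).
Oxidation state = 0 + 0 + 1 + 1 = +2.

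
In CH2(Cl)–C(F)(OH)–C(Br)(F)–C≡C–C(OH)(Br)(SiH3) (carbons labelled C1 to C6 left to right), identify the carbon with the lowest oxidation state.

Tallying each carbon's bonds:
C1: 1C, 2H, 1Cl → 0 − 2 + 1 = -1
C2: 2C, 1O, 1F → 0 + 1 + 1 = +2
C3: 2C, 1F, 1Br → 0 + 1 + 1 = +2
C4: 4C → 0 = 0
C5: 4C → 0 = 0
C6: 1C, 1O, 1Br, 1Si → 0 + 1 + 1 − 1 = +1
The most reduced carbon is C1 at -1.

C1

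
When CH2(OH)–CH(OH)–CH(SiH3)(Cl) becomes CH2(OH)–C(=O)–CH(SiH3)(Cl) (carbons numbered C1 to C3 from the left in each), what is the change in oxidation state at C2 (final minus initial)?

+2

Before: C2 has 2 bonds to C, 1 bond to H, 1 bond to O → oxidation state 0.
After: C2 has 2 bonds to C, 2 bonds to O → oxidation state +2.
Δ = +2 − (0) = +2, so this is an oxidation at C2.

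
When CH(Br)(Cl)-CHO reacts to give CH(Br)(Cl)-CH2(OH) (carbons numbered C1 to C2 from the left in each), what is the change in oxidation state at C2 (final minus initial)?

Before: C2 has 1 bond to C, 1 bond to H, 2 bonds to O → oxidation state +1.
After: C2 has 1 bond to C, 2 bonds to H, 1 bond to O → oxidation state -1.
Δ = -1 − (+1) = -2, so this is a reduction at C2.

-2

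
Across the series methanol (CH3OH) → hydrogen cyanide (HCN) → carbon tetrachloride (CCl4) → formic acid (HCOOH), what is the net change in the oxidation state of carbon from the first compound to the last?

Carbon oxidation states along the series — methanol: -2, hydrogen cyanide: +2, carbon tetrachloride: +4, formic acid: +2.
Net change = +2 − (-2) = +4.

+4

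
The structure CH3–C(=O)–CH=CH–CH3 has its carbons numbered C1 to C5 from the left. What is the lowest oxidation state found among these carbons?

Each bond to a more electronegative atom (O, N, halogen) counts +1, each bond to a less electronegative atom (H, metal, B, Si) counts −1, and each C–C bond counts 0. Tallying each carbon:
C1: 1C, 3H → 0 − 3 = -3
C2: 2C, 2O → 0 + 2 = +2
C3: 3C, 1H → 0 − 1 = -1
C4: 3C, 1H → 0 − 1 = -1
C5: 1C, 3H → 0 − 3 = -3
The lowest value is -3.

-3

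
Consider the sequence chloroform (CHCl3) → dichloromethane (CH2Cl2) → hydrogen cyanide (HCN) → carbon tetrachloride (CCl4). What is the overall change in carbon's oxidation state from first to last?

Carbon oxidation states along the series — chloroform: +2, dichloromethane: 0, hydrogen cyanide: +2, carbon tetrachloride: +4.
Net change = +4 − (+2) = +2.

+2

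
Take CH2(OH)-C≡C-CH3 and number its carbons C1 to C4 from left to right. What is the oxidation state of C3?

0

C3 has a triple bond to C (3×0 = 0), one bond to C (0).
Oxidation state = 0 + 0 = 0.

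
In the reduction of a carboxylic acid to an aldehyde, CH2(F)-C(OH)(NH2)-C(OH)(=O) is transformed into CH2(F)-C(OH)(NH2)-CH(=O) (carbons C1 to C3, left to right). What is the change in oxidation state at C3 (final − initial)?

-2

Before: C3 has 1 bond to C, 3 bonds to O → oxidation state +3.
After: C3 has 1 bond to C, 1 bond to H, 2 bonds to O → oxidation state +1.
Δ = +1 − (+3) = -2, so this is a reduction at C3.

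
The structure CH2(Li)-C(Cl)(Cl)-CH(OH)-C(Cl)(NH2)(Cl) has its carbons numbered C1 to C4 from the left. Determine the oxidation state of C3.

Count +1 for every bond to an atom more electronegative than carbon and −1 for every bond to one less electronegative; C–C bonds are 0.
C3 has one bond to C (0), one bond to C (0), one bond to H (-1), one bond to O (+1).
Oxidation state = 0 + 0 − 1 + 1 = 0.

0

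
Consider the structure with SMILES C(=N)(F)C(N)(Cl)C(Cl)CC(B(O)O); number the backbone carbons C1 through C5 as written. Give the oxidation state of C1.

+3

C1 has one bond to C (0), a double bond to N (2×+1 = +2), one bond to F (+1).
Oxidation state = 0 + 2 + 1 = +3.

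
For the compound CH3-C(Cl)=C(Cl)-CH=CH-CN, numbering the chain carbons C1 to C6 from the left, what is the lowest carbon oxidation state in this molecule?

-3

Each bond to a more electronegative atom (O, N, halogen) counts +1, each bond to a less electronegative atom (H, metal, B, Si) counts −1, and each C–C bond counts 0. Tallying each carbon:
C1: 1C, 3H → 0 − 3 = -3
C2: 3C, 1Cl → 0 + 1 = +1
C3: 3C, 1Cl → 0 + 1 = +1
C4: 3C, 1H → 0 − 1 = -1
C5: 3C, 1H → 0 − 1 = -1
C6: 1C, 3N → 0 + 3 = +3
The lowest value is -3.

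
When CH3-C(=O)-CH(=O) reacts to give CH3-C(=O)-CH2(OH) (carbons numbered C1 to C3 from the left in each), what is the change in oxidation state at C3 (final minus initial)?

Before: C3 has 1 bond to C, 1 bond to H, 2 bonds to O → oxidation state +1.
After: C3 has 1 bond to C, 2 bonds to H, 1 bond to O → oxidation state -1.
Δ = -1 − (+1) = -2, so this is a reduction at C3.

-2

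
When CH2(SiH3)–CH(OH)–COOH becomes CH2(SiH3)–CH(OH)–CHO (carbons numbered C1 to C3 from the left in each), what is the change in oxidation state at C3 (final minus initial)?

Before: C3 has 1 bond to C, 3 bonds to O → oxidation state +3.
After: C3 has 1 bond to C, 1 bond to H, 2 bonds to O → oxidation state +1.
Δ = +1 − (+3) = -2, so this is a reduction at C3.

-2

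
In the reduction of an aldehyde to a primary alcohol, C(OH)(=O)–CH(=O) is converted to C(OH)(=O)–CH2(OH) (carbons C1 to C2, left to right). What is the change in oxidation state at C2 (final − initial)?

-2

Before: C2 has 1 bond to C, 1 bond to H, 2 bonds to O → oxidation state +1.
After: C2 has 1 bond to C, 2 bonds to H, 1 bond to O → oxidation state -1.
Δ = -1 − (+1) = -2, so this is a reduction at C2.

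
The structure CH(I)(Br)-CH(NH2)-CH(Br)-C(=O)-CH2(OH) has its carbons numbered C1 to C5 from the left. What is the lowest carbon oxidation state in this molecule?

-1

Tallying each carbon's bonds:
C1: 1C, 1H, 1Br, 1I → 0 − 1 + 1 + 1 = +1
C2: 2C, 1H, 1N → 0 − 1 + 1 = 0
C3: 2C, 1H, 1Br → 0 − 1 + 1 = 0
C4: 2C, 2O → 0 + 2 = +2
C5: 1C, 2H, 1O → 0 − 2 + 1 = -1
The lowest value is -1.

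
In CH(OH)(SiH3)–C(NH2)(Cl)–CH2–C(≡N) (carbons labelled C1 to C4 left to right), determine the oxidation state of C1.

-1

Assign +1 per bond to O/N/halogen, −1 per bond to H or an electropositive element, and 0 per bond to carbon.
C1 has one bond to C (0), one bond to O (+1), one bond to Si (-1), one bond to H (-1).
Oxidation state = 0 + 1 − 1 − 1 = -1.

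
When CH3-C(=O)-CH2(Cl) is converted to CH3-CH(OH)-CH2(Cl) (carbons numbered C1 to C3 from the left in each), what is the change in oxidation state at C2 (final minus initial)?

Before: C2 has 2 bonds to C, 2 bonds to O → oxidation state +2.
After: C2 has 2 bonds to C, 1 bond to H, 1 bond to O → oxidation state 0.
Δ = 0 − (+2) = -2, so this is a reduction at C2.

-2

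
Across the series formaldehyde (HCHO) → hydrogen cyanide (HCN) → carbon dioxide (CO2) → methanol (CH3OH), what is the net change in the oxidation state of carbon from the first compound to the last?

-2

Carbon oxidation states along the series — formaldehyde: 0, hydrogen cyanide: +2, carbon dioxide: +4, methanol: -2.
Net change = -2 − (0) = -2.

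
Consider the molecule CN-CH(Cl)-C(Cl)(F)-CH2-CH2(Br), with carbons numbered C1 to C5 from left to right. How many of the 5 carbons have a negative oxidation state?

2

Tallying each carbon's bonds:
C1: 1C, 3N → 0 + 3 = +3
C2: 2C, 1H, 1Cl → 0 − 1 + 1 = 0
C3: 2C, 1F, 1Cl → 0 + 1 + 1 = +2
C4: 2C, 2H → 0 − 2 = -2
C5: 1C, 2H, 1Br → 0 − 2 + 1 = -1
2 carbons (C4, C5) meet the condition.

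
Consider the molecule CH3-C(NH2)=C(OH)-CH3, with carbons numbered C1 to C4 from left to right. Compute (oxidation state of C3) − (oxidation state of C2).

C3: 3C, 1O → 0 + 1 = +1
C2: 3C, 1N → 0 + 1 = +1
Difference: +1 − (+1) = 0.

0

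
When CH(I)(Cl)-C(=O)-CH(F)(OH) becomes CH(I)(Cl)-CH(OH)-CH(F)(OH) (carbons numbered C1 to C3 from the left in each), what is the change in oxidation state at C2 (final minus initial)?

-2

Before: C2 has 2 bonds to C, 2 bonds to O → oxidation state +2.
After: C2 has 2 bonds to C, 1 bond to H, 1 bond to O → oxidation state 0.
Δ = 0 − (+2) = -2, so this is a reduction at C2.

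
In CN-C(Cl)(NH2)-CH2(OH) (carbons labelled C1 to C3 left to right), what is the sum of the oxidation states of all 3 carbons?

Tallying each carbon's bonds:
C1: 1C, 3N → 0 + 3 = +3
C2: 2C, 1N, 1Cl → 0 + 1 + 1 = +2
C3: 1C, 2H, 1O → 0 − 2 + 1 = -1
Sum = +3 + 2 − 1 = +4.

+4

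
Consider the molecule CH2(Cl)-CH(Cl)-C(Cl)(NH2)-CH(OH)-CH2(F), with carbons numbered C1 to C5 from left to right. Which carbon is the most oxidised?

C3

Tallying each carbon's bonds:
C1: 1C, 2H, 1Cl → 0 − 2 + 1 = -1
C2: 2C, 1H, 1Cl → 0 − 1 + 1 = 0
C3: 2C, 1N, 1Cl → 0 + 1 + 1 = +2
C4: 2C, 1H, 1O → 0 − 1 + 1 = 0
C5: 1C, 2H, 1F → 0 − 2 + 1 = -1
The most oxidised carbon is C3 at +2.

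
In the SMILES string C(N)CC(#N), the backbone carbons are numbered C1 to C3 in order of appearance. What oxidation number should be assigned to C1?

-1

C1 has one bond to C (0), one bond to H (-1), one bond to H (-1), one bond to N (+1).
Oxidation state = 0 − 1 − 1 + 1 = -1.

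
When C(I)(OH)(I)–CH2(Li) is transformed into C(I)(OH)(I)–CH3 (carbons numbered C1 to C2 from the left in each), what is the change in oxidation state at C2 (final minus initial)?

0

Before: C2 has 1 bond to C, 2 bonds to H, 1 bond to Li → oxidation state -3.
After: C2 has 1 bond to C, 3 bonds to H → oxidation state -3.
Δ = -3 − (-3) = 0, so no net redox change at C2.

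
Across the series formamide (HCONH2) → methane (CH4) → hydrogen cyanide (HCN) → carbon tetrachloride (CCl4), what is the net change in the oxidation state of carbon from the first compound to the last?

Carbon oxidation states along the series — formamide: +2, methane: -4, hydrogen cyanide: +2, carbon tetrachloride: +4.
Net change = +4 − (+2) = +2.

+2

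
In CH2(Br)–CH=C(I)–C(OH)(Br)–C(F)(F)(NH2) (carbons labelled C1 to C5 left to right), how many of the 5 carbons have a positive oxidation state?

Count +1 for every bond to an atom more electronegative than carbon and −1 for every bond to one less electronegative; C–C bonds are 0. Tallying each carbon:
C1: 1C, 2H, 1Br → 0 − 2 + 1 = -1
C2: 3C, 1H → 0 − 1 = -1
C3: 3C, 1I → 0 + 1 = +1
C4: 2C, 1O, 1Br → 0 + 1 + 1 = +2
C5: 1C, 1N, 2F → 0 + 1 + 2 = +3
3 carbons (C3, C4, C5) meet the condition.

3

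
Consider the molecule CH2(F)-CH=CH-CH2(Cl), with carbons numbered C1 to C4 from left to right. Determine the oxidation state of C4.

-1

Count +1 for every bond to an atom more electronegative than carbon and −1 for every bond to one less electronegative; C–C bonds are 0.
C4 has one bond to C (0), one bond to H (-1), one bond to H (-1), one bond to Cl (+1).
Oxidation state = 0 − 1 − 1 + 1 = -1.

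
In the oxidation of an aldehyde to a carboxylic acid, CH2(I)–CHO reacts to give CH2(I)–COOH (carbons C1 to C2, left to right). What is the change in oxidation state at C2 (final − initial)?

+2

Before: C2 has 1 bond to C, 1 bond to H, 2 bonds to O → oxidation state +1.
After: C2 has 1 bond to C, 3 bonds to O → oxidation state +3.
Δ = +3 − (+1) = +2, so this is an oxidation at C2.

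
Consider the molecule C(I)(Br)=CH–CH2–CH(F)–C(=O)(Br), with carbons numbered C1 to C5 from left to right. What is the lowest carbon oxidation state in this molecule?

-2

Count +1 for every bond to an atom more electronegative than carbon and −1 for every bond to one less electronegative; C–C bonds are 0. Tallying each carbon:
C1: 2C, 1Br, 1I → 0 + 1 + 1 = +2
C2: 3C, 1H → 0 − 1 = -1
C3: 2C, 2H → 0 − 2 = -2
C4: 2C, 1H, 1F → 0 − 1 + 1 = 0
C5: 1C, 2O, 1Br → 0 + 2 + 1 = +3
The lowest value is -2.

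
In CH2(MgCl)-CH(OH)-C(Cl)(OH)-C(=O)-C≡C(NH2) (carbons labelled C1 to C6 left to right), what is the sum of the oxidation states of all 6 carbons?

+2

Assign +1 per bond to O/N/halogen, −1 per bond to H or an electropositive element, and 0 per bond to carbon. Tallying each carbon:
C1: 1C, 2H, 1Mg → 0 − 2 − 1 = -3
C2: 2C, 1H, 1O → 0 − 1 + 1 = 0
C3: 2C, 1O, 1Cl → 0 + 1 + 1 = +2
C4: 2C, 2O → 0 + 2 = +2
C5: 4C → 0 = 0
C6: 3C, 1N → 0 + 1 = +1
Sum = -3 + 0 + 2 + 2 + 0 + 1 = +2.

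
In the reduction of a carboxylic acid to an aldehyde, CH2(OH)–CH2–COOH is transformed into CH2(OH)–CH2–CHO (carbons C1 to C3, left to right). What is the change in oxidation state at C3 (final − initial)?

-2

Before: C3 has 1 bond to C, 3 bonds to O → oxidation state +3.
After: C3 has 1 bond to C, 1 bond to H, 2 bonds to O → oxidation state +1.
Δ = +1 − (+3) = -2, so this is a reduction at C3.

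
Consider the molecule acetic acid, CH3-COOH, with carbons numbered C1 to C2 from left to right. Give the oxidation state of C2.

+3

Count +1 for every bond to an atom more electronegative than carbon and −1 for every bond to one less electronegative; C–C bonds are 0.
C2 has a double bond to O (2×+1 = +2), one bond to O (+1), one bond to C (0).
Oxidation state = +2 + 1 + 0 = +3.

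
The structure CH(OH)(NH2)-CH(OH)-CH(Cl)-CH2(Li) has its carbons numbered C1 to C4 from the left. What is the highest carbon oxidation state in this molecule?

+1

Tallying each carbon's bonds:
C1: 1C, 1H, 1O, 1N → 0 − 1 + 1 + 1 = +1
C2: 2C, 1H, 1O → 0 − 1 + 1 = 0
C3: 2C, 1H, 1Cl → 0 − 1 + 1 = 0
C4: 1C, 2H, 1Li → 0 − 2 − 1 = -3
The highest value is +1.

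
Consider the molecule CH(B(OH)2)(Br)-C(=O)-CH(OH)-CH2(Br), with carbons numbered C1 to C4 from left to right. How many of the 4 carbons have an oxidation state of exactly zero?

1

Bonds to more-electronegative neighbours contribute +1 each, bonds to H or metals contribute −1 each, and C–C bonds contribute 0. Tallying each carbon:
C1: 1C, 1H, 1Br, 1B → 0 − 1 + 1 − 1 = -1
C2: 2C, 2O → 0 + 2 = +2
C3: 2C, 1H, 1O → 0 − 1 + 1 = 0
C4: 1C, 2H, 1Br → 0 − 2 + 1 = -1
1 carbon (C3) meets the condition.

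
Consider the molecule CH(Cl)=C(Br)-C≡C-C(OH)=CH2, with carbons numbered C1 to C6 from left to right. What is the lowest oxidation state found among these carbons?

Bonds to more-electronegative neighbours contribute +1 each, bonds to H or metals contribute −1 each, and C–C bonds contribute 0. Tallying each carbon:
C1: 2C, 1H, 1Cl → 0 − 1 + 1 = 0
C2: 3C, 1Br → 0 + 1 = +1
C3: 4C → 0 = 0
C4: 4C → 0 = 0
C5: 3C, 1O → 0 + 1 = +1
C6: 2C, 2H → 0 − 2 = -2
The lowest value is -2.

-2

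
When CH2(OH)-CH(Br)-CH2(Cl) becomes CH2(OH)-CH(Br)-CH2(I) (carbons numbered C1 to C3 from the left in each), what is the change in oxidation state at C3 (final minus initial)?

0

Before: C3 has 1 bond to C, 2 bonds to H, 1 bond to Cl → oxidation state -1.
After: C3 has 1 bond to C, 2 bonds to H, 1 bond to I → oxidation state -1.
Δ = -1 − (-1) = 0, so no net redox change at C3.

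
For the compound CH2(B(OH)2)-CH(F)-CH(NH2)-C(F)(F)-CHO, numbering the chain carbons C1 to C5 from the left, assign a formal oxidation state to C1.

-3

C1 has one bond to C (0), one bond to H (-1), one bond to H (-1), one bond to B (-1).
Oxidation state = 0 − 1 − 1 − 1 = -3.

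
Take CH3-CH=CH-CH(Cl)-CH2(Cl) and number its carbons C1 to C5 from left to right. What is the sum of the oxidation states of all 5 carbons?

Each bond to a more electronegative atom (O, N, halogen) counts +1, each bond to a less electronegative atom (H, metal, B, Si) counts −1, and each C–C bond counts 0. Tallying each carbon:
C1: 1C, 3H → 0 − 3 = -3
C2: 3C, 1H → 0 − 1 = -1
C3: 3C, 1H → 0 − 1 = -1
C4: 2C, 1H, 1Cl → 0 − 1 + 1 = 0
C5: 1C, 2H, 1Cl → 0 − 2 + 1 = -1
Sum = -3 − 1 − 1 + 0 − 1 = -6.

-6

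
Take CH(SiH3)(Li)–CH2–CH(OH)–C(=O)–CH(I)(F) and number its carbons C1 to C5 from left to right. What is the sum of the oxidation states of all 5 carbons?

-2

Bonds to more-electronegative neighbours contribute +1 each, bonds to H or metals contribute −1 each, and C–C bonds contribute 0. Tallying each carbon:
C1: 1C, 1H, 1Li, 1Si → 0 − 1 − 1 − 1 = -3
C2: 2C, 2H → 0 − 2 = -2
C3: 2C, 1H, 1O → 0 − 1 + 1 = 0
C4: 2C, 2O → 0 + 2 = +2
C5: 1C, 1H, 1F, 1I → 0 − 1 + 1 + 1 = +1
Sum = -3 − 2 + 0 + 2 + 1 = -2.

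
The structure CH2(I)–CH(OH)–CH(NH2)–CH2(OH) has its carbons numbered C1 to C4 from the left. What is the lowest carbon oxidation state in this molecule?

-1

Bonds to more-electronegative neighbours contribute +1 each, bonds to H or metals contribute −1 each, and C–C bonds contribute 0. Tallying each carbon:
C1: 1C, 2H, 1I → 0 − 2 + 1 = -1
C2: 2C, 1H, 1O → 0 − 1 + 1 = 0
C3: 2C, 1H, 1N → 0 − 1 + 1 = 0
C4: 1C, 2H, 1O → 0 − 2 + 1 = -1
The lowest value is -1.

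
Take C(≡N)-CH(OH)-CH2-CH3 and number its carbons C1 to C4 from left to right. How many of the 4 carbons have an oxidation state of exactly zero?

Assign +1 per bond to O/N/halogen, −1 per bond to H or an electropositive element, and 0 per bond to carbon. Tallying each carbon:
C1: 1C, 3N → 0 + 3 = +3
C2: 2C, 1H, 1O → 0 − 1 + 1 = 0
C3: 2C, 2H → 0 − 2 = -2
C4: 1C, 3H → 0 − 3 = -3
1 carbon (C2) meets the condition.

1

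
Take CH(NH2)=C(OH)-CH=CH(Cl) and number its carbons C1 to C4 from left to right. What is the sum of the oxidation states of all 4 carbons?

0

Tallying each carbon's bonds:
C1: 2C, 1H, 1N → 0 − 1 + 1 = 0
C2: 3C, 1O → 0 + 1 = +1
C3: 3C, 1H → 0 − 1 = -1
C4: 2C, 1H, 1Cl → 0 − 1 + 1 = 0
Sum = 0 + 1 − 1 + 0 = 0.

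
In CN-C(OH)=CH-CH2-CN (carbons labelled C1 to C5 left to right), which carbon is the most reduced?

Assign +1 per bond to O/N/halogen, −1 per bond to H or an electropositive element, and 0 per bond to carbon. Tallying each carbon:
C1: 1C, 3N → 0 + 3 = +3
C2: 3C, 1O → 0 + 1 = +1
C3: 3C, 1H → 0 − 1 = -1
C4: 2C, 2H → 0 − 2 = -2
C5: 1C, 3N → 0 + 3 = +3
The most reduced carbon is C4 at -2.

C4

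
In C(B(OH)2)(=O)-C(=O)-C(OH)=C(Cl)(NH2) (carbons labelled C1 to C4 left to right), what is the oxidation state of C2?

C2 has one bond to C (0), one bond to C (0), a double bond to O (2×+1 = +2).
Oxidation state = 0 + 0 + 2 = +2.

+2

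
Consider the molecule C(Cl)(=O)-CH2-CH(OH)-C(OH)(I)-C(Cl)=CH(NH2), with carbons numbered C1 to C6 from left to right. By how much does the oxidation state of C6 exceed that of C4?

-2

C6: 2C, 1H, 1N → 0 − 1 + 1 = 0
C4: 2C, 1O, 1I → 0 + 1 + 1 = +2
Difference: 0 − (+2) = -2.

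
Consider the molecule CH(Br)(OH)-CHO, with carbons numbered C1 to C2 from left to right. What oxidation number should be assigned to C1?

+1

Assign +1 per bond to O/N/halogen, −1 per bond to H or an electropositive element, and 0 per bond to carbon.
C1 has one bond to C (0), one bond to Br (+1), one bond to O (+1), one bond to H (-1).
Oxidation state = 0 + 1 + 1 − 1 = +1.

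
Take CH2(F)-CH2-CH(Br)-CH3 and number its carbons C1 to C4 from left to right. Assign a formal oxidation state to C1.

-1

C1 has one bond to C (0), one bond to H (-1), one bond to F (+1), one bond to H (-1).
Oxidation state = 0 − 1 + 1 − 1 = -1.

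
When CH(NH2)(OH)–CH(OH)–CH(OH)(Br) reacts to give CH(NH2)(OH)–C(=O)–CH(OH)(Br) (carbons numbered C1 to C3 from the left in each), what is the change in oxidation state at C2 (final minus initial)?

+2

Before: C2 has 2 bonds to C, 1 bond to H, 1 bond to O → oxidation state 0.
After: C2 has 2 bonds to C, 2 bonds to O → oxidation state +2.
Δ = +2 − (0) = +2, so this is an oxidation at C2.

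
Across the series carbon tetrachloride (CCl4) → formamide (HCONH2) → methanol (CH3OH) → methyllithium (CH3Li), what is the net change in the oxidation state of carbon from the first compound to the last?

Carbon oxidation states along the series — carbon tetrachloride: +4, formamide: +2, methanol: -2, methyllithium: -4.
Net change = -4 − (+4) = -8.

-8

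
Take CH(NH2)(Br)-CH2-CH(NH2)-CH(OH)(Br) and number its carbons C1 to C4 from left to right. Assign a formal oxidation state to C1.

C1 has one bond to C (0), one bond to N (+1), one bond to H (-1), one bond to Br (+1).
Oxidation state = 0 + 1 − 1 + 1 = +1.

+1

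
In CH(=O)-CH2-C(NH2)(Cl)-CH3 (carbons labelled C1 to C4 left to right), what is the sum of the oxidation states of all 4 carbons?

Tallying each carbon's bonds:
C1: 1C, 1H, 2O → 0 − 1 + 2 = +1
C2: 2C, 2H → 0 − 2 = -2
C3: 2C, 1N, 1Cl → 0 + 1 + 1 = +2
C4: 1C, 3H → 0 − 3 = -3
Sum = +1 − 2 + 2 − 3 = -2.

-2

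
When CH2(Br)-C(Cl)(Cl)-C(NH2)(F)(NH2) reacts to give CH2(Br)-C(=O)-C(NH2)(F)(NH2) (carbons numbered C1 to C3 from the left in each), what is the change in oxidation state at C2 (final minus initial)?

0

Before: C2 has 2 bonds to C, 2 bonds to Cl → oxidation state +2.
After: C2 has 2 bonds to C, 2 bonds to O → oxidation state +2.
Δ = +2 − (+2) = 0, so no net redox change at C2.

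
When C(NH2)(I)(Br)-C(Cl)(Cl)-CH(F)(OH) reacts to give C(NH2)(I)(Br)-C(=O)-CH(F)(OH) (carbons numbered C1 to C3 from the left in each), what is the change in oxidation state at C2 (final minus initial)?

Before: C2 has 2 bonds to C, 2 bonds to Cl → oxidation state +2.
After: C2 has 2 bonds to C, 2 bonds to O → oxidation state +2.
Δ = +2 − (+2) = 0, so no net redox change at C2.

0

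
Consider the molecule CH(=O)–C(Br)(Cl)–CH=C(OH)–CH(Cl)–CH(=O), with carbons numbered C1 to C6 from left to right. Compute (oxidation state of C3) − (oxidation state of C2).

-3

C3: 3C, 1H → 0 − 1 = -1
C2: 2C, 1Cl, 1Br → 0 + 1 + 1 = +2
Difference: -1 − (+2) = -3.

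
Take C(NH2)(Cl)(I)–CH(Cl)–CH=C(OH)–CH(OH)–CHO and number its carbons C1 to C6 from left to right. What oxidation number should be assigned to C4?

C4 has a double bond to C (2×0 = 0), one bond to C (0), one bond to O (+1).
Oxidation state = 0 + 0 + 1 = +1.

+1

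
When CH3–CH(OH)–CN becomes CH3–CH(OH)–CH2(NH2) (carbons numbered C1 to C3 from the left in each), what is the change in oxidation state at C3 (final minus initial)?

-4

Before: C3 has 1 bond to C, 3 bonds to N → oxidation state +3.
After: C3 has 1 bond to C, 2 bonds to H, 1 bond to N → oxidation state -1.
Δ = -1 − (+3) = -4, so this is a reduction at C3.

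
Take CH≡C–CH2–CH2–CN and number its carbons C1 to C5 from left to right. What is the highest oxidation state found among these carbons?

+3

Assign +1 per bond to O/N/halogen, −1 per bond to H or an electropositive element, and 0 per bond to carbon. Tallying each carbon:
C1: 3C, 1H → 0 − 1 = -1
C2: 4C → 0 = 0
C3: 2C, 2H → 0 − 2 = -2
C4: 2C, 2H → 0 − 2 = -2
C5: 1C, 3N → 0 + 3 = +3
The highest value is +3.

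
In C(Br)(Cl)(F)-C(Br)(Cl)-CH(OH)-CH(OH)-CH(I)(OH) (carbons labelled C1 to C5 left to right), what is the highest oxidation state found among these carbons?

+3

Tallying each carbon's bonds:
C1: 1C, 1F, 1Cl, 1Br → 0 + 1 + 1 + 1 = +3
C2: 2C, 1Cl, 1Br → 0 + 1 + 1 = +2
C3: 2C, 1H, 1O → 0 − 1 + 1 = 0
C4: 2C, 1H, 1O → 0 − 1 + 1 = 0
C5: 1C, 1H, 1O, 1I → 0 − 1 + 1 + 1 = +1
The highest value is +3.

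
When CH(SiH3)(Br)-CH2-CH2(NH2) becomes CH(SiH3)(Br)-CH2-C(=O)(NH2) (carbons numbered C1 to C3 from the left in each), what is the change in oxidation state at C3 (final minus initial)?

+4

Before: C3 has 1 bond to C, 2 bonds to H, 1 bond to N → oxidation state -1.
After: C3 has 1 bond to C, 2 bonds to O, 1 bond to N → oxidation state +3.
Δ = +3 − (-1) = +4, so this is an oxidation at C3.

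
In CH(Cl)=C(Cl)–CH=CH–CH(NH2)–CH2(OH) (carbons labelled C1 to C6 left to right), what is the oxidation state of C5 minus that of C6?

+1

C5: 2C, 1H, 1N → 0 − 1 + 1 = 0
C6: 1C, 2H, 1O → 0 − 2 + 1 = -1
Difference: 0 − (-1) = +1.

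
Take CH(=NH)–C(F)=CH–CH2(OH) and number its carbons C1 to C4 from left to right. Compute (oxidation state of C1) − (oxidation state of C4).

C1: 1C, 1H, 2N → 0 − 1 + 2 = +1
C4: 1C, 2H, 1O → 0 − 2 + 1 = -1
Difference: +1 − (-1) = +2.

+2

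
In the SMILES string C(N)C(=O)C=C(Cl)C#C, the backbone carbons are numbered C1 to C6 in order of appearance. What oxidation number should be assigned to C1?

Assign +1 per bond to O/N/halogen, −1 per bond to H or an electropositive element, and 0 per bond to carbon.
C1 has one bond to C (0), one bond to N (+1), one bond to H (-1), one bond to H (-1).
Oxidation state = 0 + 1 − 1 − 1 = -1.

-1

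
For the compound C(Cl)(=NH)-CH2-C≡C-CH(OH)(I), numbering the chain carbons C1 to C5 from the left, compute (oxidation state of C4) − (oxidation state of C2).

C4: 4C → 0 = 0
C2: 2C, 2H → 0 − 2 = -2
Difference: 0 − (-2) = +2.

+2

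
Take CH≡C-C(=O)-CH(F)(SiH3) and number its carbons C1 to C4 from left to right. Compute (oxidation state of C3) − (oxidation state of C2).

C3: 2C, 2O → 0 + 2 = +2
C2: 4C → 0 = 0
Difference: +2 − (0) = +2.

+2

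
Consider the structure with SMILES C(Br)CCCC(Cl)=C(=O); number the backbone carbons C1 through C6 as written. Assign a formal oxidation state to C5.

Assign +1 per bond to O/N/halogen, −1 per bond to H or an electropositive element, and 0 per bond to carbon.
C5 has one bond to C (0), a double bond to C (2×0 = 0), one bond to Cl (+1).
Oxidation state = 0 + 0 + 1 = +1.

+1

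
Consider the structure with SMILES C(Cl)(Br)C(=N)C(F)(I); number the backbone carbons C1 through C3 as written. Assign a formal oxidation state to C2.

+2

Bonds to more-electronegative neighbours contribute +1 each, bonds to H or metals contribute −1 each, and C–C bonds contribute 0.
C2 has one bond to C (0), one bond to C (0), a double bond to N (2×+1 = +2).
Oxidation state = 0 + 0 + 2 = +2.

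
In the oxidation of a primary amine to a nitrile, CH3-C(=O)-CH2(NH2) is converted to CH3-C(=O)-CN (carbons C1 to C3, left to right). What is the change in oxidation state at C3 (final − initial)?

Before: C3 has 1 bond to C, 2 bonds to H, 1 bond to N → oxidation state -1.
After: C3 has 1 bond to C, 3 bonds to N → oxidation state +3.
Δ = +3 − (-1) = +4, so this is an oxidation at C3.

+4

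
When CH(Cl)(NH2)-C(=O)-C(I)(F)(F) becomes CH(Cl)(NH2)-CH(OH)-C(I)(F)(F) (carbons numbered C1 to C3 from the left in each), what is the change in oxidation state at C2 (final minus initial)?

-2

Before: C2 has 2 bonds to C, 2 bonds to O → oxidation state +2.
After: C2 has 2 bonds to C, 1 bond to H, 1 bond to O → oxidation state 0.
Δ = 0 − (+2) = -2, so this is a reduction at C2.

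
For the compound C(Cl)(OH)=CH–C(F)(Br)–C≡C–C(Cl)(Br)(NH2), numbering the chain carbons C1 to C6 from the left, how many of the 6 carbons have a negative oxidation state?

Assign +1 per bond to O/N/halogen, −1 per bond to H or an electropositive element, and 0 per bond to carbon. Tallying each carbon:
C1: 2C, 1O, 1Cl → 0 + 1 + 1 = +2
C2: 3C, 1H → 0 − 1 = -1
C3: 2C, 1F, 1Br → 0 + 1 + 1 = +2
C4: 4C → 0 = 0
C5: 4C → 0 = 0
C6: 1C, 1N, 1Cl, 1Br → 0 + 1 + 1 + 1 = +3
1 carbon (C2) meets the condition.

1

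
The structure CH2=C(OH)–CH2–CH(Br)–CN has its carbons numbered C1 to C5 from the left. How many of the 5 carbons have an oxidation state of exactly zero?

Tallying each carbon's bonds:
C1: 2C, 2H → 0 − 2 = -2
C2: 3C, 1O → 0 + 1 = +1
C3: 2C, 2H → 0 − 2 = -2
C4: 2C, 1H, 1Br → 0 − 1 + 1 = 0
C5: 1C, 3N → 0 + 3 = +3
1 carbon (C4) meets the condition.

1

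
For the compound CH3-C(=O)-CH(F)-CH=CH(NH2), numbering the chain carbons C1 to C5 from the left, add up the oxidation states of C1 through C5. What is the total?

-2

Assign +1 per bond to O/N/halogen, −1 per bond to H or an electropositive element, and 0 per bond to carbon. Tallying each carbon:
C1: 1C, 3H → 0 − 3 = -3
C2: 2C, 2O → 0 + 2 = +2
C3: 2C, 1H, 1F → 0 − 1 + 1 = 0
C4: 3C, 1H → 0 − 1 = -1
C5: 2C, 1H, 1N → 0 − 1 + 1 = 0
Sum = -3 + 2 + 0 − 1 + 0 = -2.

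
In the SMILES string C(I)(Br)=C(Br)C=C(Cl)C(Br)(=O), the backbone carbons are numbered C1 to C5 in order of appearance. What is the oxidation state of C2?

C2 has a double bond to C (2×0 = 0), one bond to C (0), one bond to Br (+1).
Oxidation state = 0 + 0 + 1 = +1.

+1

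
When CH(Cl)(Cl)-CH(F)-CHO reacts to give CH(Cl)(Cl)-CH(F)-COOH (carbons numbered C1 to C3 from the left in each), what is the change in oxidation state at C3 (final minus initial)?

Before: C3 has 1 bond to C, 1 bond to H, 2 bonds to O → oxidation state +1.
After: C3 has 1 bond to C, 3 bonds to O → oxidation state +3.
Δ = +3 − (+1) = +2, so this is an oxidation at C3.

+2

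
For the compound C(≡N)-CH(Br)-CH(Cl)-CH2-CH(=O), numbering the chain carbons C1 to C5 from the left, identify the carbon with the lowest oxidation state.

Tallying each carbon's bonds:
C1: 1C, 3N → 0 + 3 = +3
C2: 2C, 1H, 1Br → 0 − 1 + 1 = 0
C3: 2C, 1H, 1Cl → 0 − 1 + 1 = 0
C4: 2C, 2H → 0 − 2 = -2
C5: 1C, 1H, 2O → 0 − 1 + 2 = +1
The most reduced carbon is C4 at -2.

C4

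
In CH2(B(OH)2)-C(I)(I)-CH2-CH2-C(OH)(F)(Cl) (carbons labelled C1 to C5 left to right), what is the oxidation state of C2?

+2

C2 has one bond to C (0), one bond to C (0), one bond to I (+1), one bond to I (+1).
Oxidation state = 0 + 0 + 1 + 1 = +2.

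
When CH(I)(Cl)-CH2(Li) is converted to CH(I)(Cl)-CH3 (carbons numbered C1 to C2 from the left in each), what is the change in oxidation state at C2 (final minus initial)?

Before: C2 has 1 bond to C, 2 bonds to H, 1 bond to Li → oxidation state -3.
After: C2 has 1 bond to C, 3 bonds to H → oxidation state -3.
Δ = -3 − (-3) = 0, so no net redox change at C2.

0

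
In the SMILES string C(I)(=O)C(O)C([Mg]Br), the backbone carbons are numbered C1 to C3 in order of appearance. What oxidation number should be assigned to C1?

Assign +1 per bond to O/N/halogen, −1 per bond to H or an electropositive element, and 0 per bond to carbon.
C1 has one bond to C (0), one bond to I (+1), a double bond to O (2×+1 = +2).
Oxidation state = 0 + 1 + 2 = +3.

+3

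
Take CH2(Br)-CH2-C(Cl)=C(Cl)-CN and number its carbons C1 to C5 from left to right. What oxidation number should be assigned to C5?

+3

C5 has one bond to C (0), a triple bond to N (3×+1 = +3).
Oxidation state = 0 + 3 = +3.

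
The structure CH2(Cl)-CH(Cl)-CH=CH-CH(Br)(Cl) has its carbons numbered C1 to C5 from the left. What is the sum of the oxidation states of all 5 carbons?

-2

Count +1 for every bond to an atom more electronegative than carbon and −1 for every bond to one less electronegative; C–C bonds are 0. Tallying each carbon:
C1: 1C, 2H, 1Cl → 0 − 2 + 1 = -1
C2: 2C, 1H, 1Cl → 0 − 1 + 1 = 0
C3: 3C, 1H → 0 − 1 = -1
C4: 3C, 1H → 0 − 1 = -1
C5: 1C, 1H, 1Cl, 1Br → 0 − 1 + 1 + 1 = +1
Sum = -1 + 0 − 1 − 1 + 1 = -2.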